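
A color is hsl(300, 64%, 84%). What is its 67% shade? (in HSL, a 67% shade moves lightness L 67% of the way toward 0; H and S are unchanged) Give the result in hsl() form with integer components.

L moves 67% from 84 toward 0: 84 − 56.28 = 27.72 → 28.
H and S are unchanged.

hsl(300, 64%, 28%)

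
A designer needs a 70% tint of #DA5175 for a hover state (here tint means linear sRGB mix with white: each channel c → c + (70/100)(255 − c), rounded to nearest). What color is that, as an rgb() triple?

rgb(244, 203, 214)

#DA5175 is rgb(218, 81, 117).
Lerp each channel 70% toward 255:
  R: 218 + 25.9 = 243.9 → 244
  G: 81 + 0.7×(255−81) = 81 + 121.8 = 202.8 → 203
  B: 117 + 96.6 = 213.6 → 214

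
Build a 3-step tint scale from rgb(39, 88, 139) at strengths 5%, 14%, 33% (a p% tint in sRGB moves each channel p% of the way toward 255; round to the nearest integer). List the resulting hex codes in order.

5%: (39 + 10.8 = 49.8→50, 88 + 8.35 = 96.35→96, 139 + 5.8 = 144.8→145) → #326091
14%: (39 + 30.24 = 69.24→69, 88 + 23.38 = 111.38→111, 139 + 16.24 = 155.24→155) → #456F9B
33%: (39 + 71.28 = 110.28→110, 88 + 55.11 = 143.11→143, 139 + 38.28 = 177.28→177) → #6E8FB1

#326091, #456F9B, #6E8FB1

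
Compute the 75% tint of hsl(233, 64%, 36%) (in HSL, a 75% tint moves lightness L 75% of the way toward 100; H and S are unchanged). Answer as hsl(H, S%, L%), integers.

L moves 75% from 36 toward 100: 36 + 48 = 84 → 84.
H and S are unchanged.

hsl(233, 64%, 84%)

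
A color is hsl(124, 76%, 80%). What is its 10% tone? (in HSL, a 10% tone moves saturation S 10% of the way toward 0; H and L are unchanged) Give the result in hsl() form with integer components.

S moves 10% from 76 toward 0: 76 − 7.6 = 68.4 → 68.
H and L are unchanged.

hsl(124, 68%, 80%)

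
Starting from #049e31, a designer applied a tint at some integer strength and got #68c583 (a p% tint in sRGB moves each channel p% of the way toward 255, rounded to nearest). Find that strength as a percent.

#049e31 is rgb(4, 158, 49); #68c583 is rgb(104, 197, 131).
On the R channel (widest range): 104 ≈ 4 + (p/100)(255 − 4), so p ≈ 100×(104 − 4)/(255 − 4) = 10000/251 = 39.84.
p = 40 reproduces all three channels after rounding.

40%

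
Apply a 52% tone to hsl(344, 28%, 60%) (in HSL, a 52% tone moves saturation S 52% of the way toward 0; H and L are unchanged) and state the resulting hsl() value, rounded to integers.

S moves 52% from 28 toward 0: 28 − 14.56 = 13.44 → 13.
H and L are unchanged.

hsl(344, 13%, 60%)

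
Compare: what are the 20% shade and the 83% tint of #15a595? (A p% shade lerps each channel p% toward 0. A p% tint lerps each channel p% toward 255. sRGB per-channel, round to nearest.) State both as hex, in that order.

#118477, #d7f0ed

#15a595 is rgb(21, 165, 149).
20% shade:
  R: 21 + 0.2×(0−21) = 21 − 4.2 = 16.8 → 17
  G: 165 + 0.2×(0−165) = 165 − 33 = 132 → 132
  B: 149 + 0.2×(0−149) = 149 − 29.8 = 119.2 → 119
  → #118477
83% tint:
  R: 21 + 194.22 = 215.22 → 215
  G: 165 + 74.7 = 239.7 → 240
  B: 149 + 87.98 = 236.98 → 237
  → #d7f0ed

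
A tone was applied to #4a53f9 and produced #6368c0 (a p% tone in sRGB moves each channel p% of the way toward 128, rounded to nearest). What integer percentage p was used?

47%

#4a53f9 is rgb(74, 83, 249); #6368c0 is rgb(99, 104, 192).
On the B channel (widest range): 192 ≈ 249 + (p/100)(128 − 249), so p ≈ 100×(192 − 249)/(128 − 249) = -5700/-121 = 47.11.
p = 47 reproduces all three channels after rounding.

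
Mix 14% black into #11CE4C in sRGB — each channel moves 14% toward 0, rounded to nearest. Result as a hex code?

#11CE4C is rgb(17, 206, 76).
A 14% shade moves each channel 14% toward 0:
  R: 17 + 0.14×(0−17) = 17 − 2.38 = 14.62 → 15
  G: 206 + 0.14×(0−206) = 206 − 28.84 = 177.16 → 177
  B: 76 + 0.14×(0−76) = 76 − 10.64 = 65.36 → 65
rgb(15, 177, 65) = #0FB141.

#0FB141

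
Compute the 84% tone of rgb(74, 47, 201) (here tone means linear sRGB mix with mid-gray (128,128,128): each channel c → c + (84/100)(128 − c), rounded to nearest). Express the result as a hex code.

#77738c

Per channel, c → c + 0.84(128 − c):
  R: 74 + 0.84×(128−74) = 74 + 45.36 = 119.36 → 119
  G: 47 + 0.84×(128−47) = 47 + 68.04 = 115.04 → 115
  B: 201 + 0.84×(128−201) = 201 − 61.32 = 139.68 → 140
rgb(119, 115, 140) = #77738c.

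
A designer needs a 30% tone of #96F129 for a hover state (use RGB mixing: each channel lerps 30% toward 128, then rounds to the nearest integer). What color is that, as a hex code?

#96F129 is rgb(150, 241, 41).
A 30% tone moves each channel 30% toward 128:
  R: 150 + 0.3×(128−150) = 150 − 6.6 = 143.4 → 143
  G: 241 + 0.3×(128−241) = 241 − 33.9 = 207.1 → 207
  B: 41 + 0.3×(128−41) = 41 + 26.1 = 67.1 → 67
rgb(143, 207, 67) = #8FCF43.

#8FCF43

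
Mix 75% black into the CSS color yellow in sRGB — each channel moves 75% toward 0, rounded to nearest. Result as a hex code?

CSS yellow is rgb(255, 255, 0).
Lerp each channel 75% toward 0:
  R: 255 + 0.75×(0−255) = 255 − 191.25 = 63.75 → 64
  G: 255 + 0.75×(0−255) = 255 − 191.25 = 63.75 → 64
  B: 0 + 0 = 0 → 0
rgb(64, 64, 0) = #404000.

#404000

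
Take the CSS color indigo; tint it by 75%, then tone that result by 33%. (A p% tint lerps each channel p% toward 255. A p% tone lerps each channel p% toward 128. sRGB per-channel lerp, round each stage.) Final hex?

CSS indigo is rgb(75, 0, 130).
Per channel, c → c + 0.75(255 − c):
  R: 75 + 135 = 210 → 210
  G: 0 + 0.75×(255−0) = 0 + 191.25 = 191.25 → 191
  B: 130 + 0.75×(255−130) = 130 + 93.75 = 223.75 → 224
After the tint: rgb(210, 191, 224) = #D2BFE0.
Lerp each channel 33% toward 128:
  R: 210 + 0.33×(128−210) = 210 − 27.06 = 182.94 → 183
  G: 191 + 0.33×(128−191) = 191 − 20.79 = 170.21 → 170
  B: 224 + 0.33×(128−224) = 224 − 31.68 = 192.32 → 192
rgb(183, 170, 192) = #B7AAC0.

#B7AAC0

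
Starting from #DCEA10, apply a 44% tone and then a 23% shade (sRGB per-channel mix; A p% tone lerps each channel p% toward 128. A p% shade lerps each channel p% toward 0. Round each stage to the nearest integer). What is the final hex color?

#8B9032

#DCEA10 is rgb(220, 234, 16).
Lerp each channel 44% toward 128:
  R: 220 − 40.48 = 179.52 → 180
  G: 234 + 0.44×(128−234) = 234 − 46.64 = 187.36 → 187
  B: 16 + 0.44×(128−16) = 16 + 49.28 = 65.28 → 65
After the tone: rgb(180, 187, 65) = #B4BB41.
Per channel, c → c + 0.23(0 − c):
  R: 180 − 41.4 = 138.6 → 139
  G: 187 − 43.01 = 143.99 → 144
  B: 65 + 0.23×(0−65) = 65 − 14.95 = 50.05 → 50
rgb(139, 144, 50) = #8B9032.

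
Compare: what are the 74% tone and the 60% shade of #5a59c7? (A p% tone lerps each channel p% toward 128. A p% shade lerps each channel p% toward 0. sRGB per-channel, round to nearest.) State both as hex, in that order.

#5a59c7 is rgb(90, 89, 199).
74% tone:
  R: 90 + 0.74×(128−90) = 90 + 28.12 = 118.12 → 118
  G: 89 + 0.74×(128−89) = 89 + 28.86 = 117.86 → 118
  B: 199 + 0.74×(128−199) = 199 − 52.54 = 146.46 → 146
  → #767692
60% shade:
  R: 90 + 0.6×(0−90) = 90 − 54 = 36 → 36
  G: 89 + 0.6×(0−89) = 89 − 53.4 = 35.6 → 36
  B: 199 + 0.6×(0−199) = 199 − 119.4 = 79.6 → 80
  → #242450

#767692, #242450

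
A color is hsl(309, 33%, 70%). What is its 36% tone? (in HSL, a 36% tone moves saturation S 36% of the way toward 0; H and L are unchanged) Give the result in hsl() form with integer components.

hsl(309, 21%, 70%)

S moves 36% from 33 toward 0: 33 − 11.88 = 21.12 → 21.
H and L are unchanged.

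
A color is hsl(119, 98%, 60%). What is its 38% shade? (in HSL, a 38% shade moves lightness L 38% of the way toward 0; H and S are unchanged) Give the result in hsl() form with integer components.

L moves 38% from 60 toward 0: 60 − 22.8 = 37.2 → 37.
H and S are unchanged.

hsl(119, 98%, 37%)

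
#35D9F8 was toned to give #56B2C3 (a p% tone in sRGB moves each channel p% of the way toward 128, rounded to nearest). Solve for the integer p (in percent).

44%

#35D9F8 is rgb(53, 217, 248); #56B2C3 is rgb(86, 178, 195).
On the B channel (widest range): 195 ≈ 248 + (p/100)(128 − 248), so p ≈ 100×(195 − 248)/(128 − 248) = -5300/-120 = 44.17.
p = 44 reproduces all three channels after rounding.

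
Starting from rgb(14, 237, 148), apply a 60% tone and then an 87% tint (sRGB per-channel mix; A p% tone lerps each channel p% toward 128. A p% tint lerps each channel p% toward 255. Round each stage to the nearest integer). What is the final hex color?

#e9f4f0

Lerp each channel 60% toward 128:
  R: 14 + 68.4 = 82.4 → 82
  G: 237 + 0.6×(128−237) = 237 − 65.4 = 171.6 → 172
  B: 148 − 12 = 136 → 136
After the tone: rgb(82, 172, 136) = #52ac88.
An 87% tint moves each channel 87% toward 255:
  R: 82 + 0.87×(255−82) = 82 + 150.51 = 232.51 → 233
  G: 172 + 72.21 = 244.21 → 244
  B: 136 + 0.87×(255−136) = 136 + 103.53 = 239.53 → 240
rgb(233, 244, 240) = #e9f4f0.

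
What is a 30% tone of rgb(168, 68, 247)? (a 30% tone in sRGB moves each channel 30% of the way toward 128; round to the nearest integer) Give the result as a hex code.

Lerp each channel 30% toward 128:
  R: 168 + 0.3×(128−168) = 168 − 12 = 156 → 156
  G: 68 + 18 = 86 → 86
  B: 247 + 0.3×(128−247) = 247 − 35.7 = 211.3 → 211
rgb(156, 86, 211) = #9c56d3.

#9c56d3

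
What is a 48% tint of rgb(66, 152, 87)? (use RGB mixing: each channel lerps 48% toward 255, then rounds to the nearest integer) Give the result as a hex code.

#9DC9A8

Lerp each channel 48% toward 255:
  R: 66 + 90.72 = 156.72 → 157
  G: 152 + 49.44 = 201.44 → 201
  B: 87 + 0.48×(255−87) = 87 + 80.64 = 167.64 → 168
rgb(157, 201, 168) = #9DC9A8.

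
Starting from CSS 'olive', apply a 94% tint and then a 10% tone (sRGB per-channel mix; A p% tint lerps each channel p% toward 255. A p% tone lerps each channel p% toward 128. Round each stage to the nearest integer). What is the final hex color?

#EBEBE5

CSS olive is rgb(128, 128, 0).
A 94% tint moves each channel 94% toward 255:
  R: 128 + 119.38 = 247.38 → 247
  G: 128 + 119.38 = 247.38 → 247
  B: 0 + 0.94×(255−0) = 0 + 239.7 = 239.7 → 240
After the tint: rgb(247, 247, 240) = #F7F7F0.
Lerp each channel 10% toward 128:
  R: 247 + 0.1×(128−247) = 247 − 11.9 = 235.1 → 235
  G: 247 + 0.1×(128−247) = 247 − 11.9 = 235.1 → 235
  B: 240 + 0.1×(128−240) = 240 − 11.2 = 228.8 → 229
rgb(235, 235, 229) = #EBEBE5.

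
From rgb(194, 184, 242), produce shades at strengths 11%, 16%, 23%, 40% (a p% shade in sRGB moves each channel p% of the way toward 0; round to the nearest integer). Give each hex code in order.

#ADA4D7, #A39BCB, #958EBA, #746E91

11%: (194 − 21.34 = 172.66→173, 184 − 20.24 = 163.76→164, 242 − 26.62 = 215.38→215) → #ADA4D7
16%: (194 − 31.04 = 162.96→163, 184 − 29.44 = 154.56→155, 242 − 38.72 = 203.28→203) → #A39BCB
23%: (194 − 44.62 = 149.38→149, 184 − 42.32 = 141.68→142, 242 − 55.66 = 186.34→186) → #958EBA
40%: (194 − 77.6 = 116.4→116, 184 − 73.6 = 110.4→110, 242 − 96.8 = 145.2→145) → #746E91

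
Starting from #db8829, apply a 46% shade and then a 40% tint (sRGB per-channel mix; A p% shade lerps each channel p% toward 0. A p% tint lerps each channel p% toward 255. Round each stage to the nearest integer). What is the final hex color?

#db8829 is rgb(219, 136, 41).
A 46% shade moves each channel 46% toward 0:
  R: 219 − 100.74 = 118.26 → 118
  G: 136 + 0.46×(0−136) = 136 − 62.56 = 73.44 → 73
  B: 41 − 18.86 = 22.14 → 22
After the shade: rgb(118, 73, 22) = #764916.
Lerp each channel 40% toward 255:
  R: 118 + 0.4×(255−118) = 118 + 54.8 = 172.8 → 173
  G: 73 + 72.8 = 145.8 → 146
  B: 22 + 93.2 = 115.2 → 115
rgb(173, 146, 115) = #ad9273.

#ad9273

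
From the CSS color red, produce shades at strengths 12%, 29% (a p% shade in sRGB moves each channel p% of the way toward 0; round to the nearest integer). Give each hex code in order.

CSS red is rgb(255, 0, 0).
12%: (255 − 30.6 = 224.4→224, 0→0, 0→0) → #E00000
29%: (255 − 73.95 = 181.05→181, 0→0, 0→0) → #B50000

#E00000, #B50000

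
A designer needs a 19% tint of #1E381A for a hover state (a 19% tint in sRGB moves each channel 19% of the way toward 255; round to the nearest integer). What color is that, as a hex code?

#1E381A is rgb(30, 56, 26).
Lerp each channel 19% toward 255:
  R: 30 + 0.19×(255−30) = 30 + 42.75 = 72.75 → 73
  G: 56 + 37.81 = 93.81 → 94
  B: 26 + 43.51 = 69.51 → 70
rgb(73, 94, 70) = #495E46.

#495E46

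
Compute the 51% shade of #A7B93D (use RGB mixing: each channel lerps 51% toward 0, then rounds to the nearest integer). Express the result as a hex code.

#A7B93D is rgb(167, 185, 61).
Lerp each channel 51% toward 0:
  R: 167 − 85.17 = 81.83 → 82
  G: 185 + 0.51×(0−185) = 185 − 94.35 = 90.65 → 91
  B: 61 − 31.11 = 29.89 → 30
rgb(82, 91, 30) = #525B1E.

#525B1E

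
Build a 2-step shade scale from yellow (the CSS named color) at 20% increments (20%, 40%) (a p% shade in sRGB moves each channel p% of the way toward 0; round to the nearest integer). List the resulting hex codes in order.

CSS yellow is rgb(255, 255, 0).
20%: (255 − 51 = 204→204, 255 − 51 = 204→204, 0→0) → #CCCC00
40%: (255 − 102 = 153→153, 255 − 102 = 153→153, 0→0) → #999900

#CCCC00, #999900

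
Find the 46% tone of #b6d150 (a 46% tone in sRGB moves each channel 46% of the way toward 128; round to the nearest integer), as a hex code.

#b6d150 is rgb(182, 209, 80).
Per channel, c → c + 0.46(128 − c):
  R: 182 + 0.46×(128−182) = 182 − 24.84 = 157.16 → 157
  G: 209 + 0.46×(128−209) = 209 − 37.26 = 171.74 → 172
  B: 80 + 22.08 = 102.08 → 102
rgb(157, 172, 102) = #9dac66.

#9dac66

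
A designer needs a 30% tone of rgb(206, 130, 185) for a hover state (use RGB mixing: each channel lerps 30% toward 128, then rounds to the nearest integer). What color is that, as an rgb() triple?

A 30% tone moves each channel 30% toward 128:
  R: 206 + 0.3×(128−206) = 206 − 23.4 = 182.6 → 183
  G: 130 + 0.3×(128−130) = 130 − 0.6 = 129.4 → 129
  B: 185 + 0.3×(128−185) = 185 − 17.1 = 167.9 → 168

rgb(183, 129, 168)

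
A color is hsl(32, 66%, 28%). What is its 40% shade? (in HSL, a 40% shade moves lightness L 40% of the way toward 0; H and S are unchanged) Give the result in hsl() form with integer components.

L moves 40% from 28 toward 0: 28 − 11.2 = 16.8 → 17.
H and S are unchanged.

hsl(32, 66%, 17%)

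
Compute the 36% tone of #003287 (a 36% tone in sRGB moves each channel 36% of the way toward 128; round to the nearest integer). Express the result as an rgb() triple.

#003287 is rgb(0, 50, 135).
A 36% tone moves each channel 36% toward 128:
  R: 0 + 0.36×(128−0) = 0 + 46.08 = 46.08 → 46
  G: 50 + 0.36×(128−50) = 50 + 28.08 = 78.08 → 78
  B: 135 + 0.36×(128−135) = 135 − 2.52 = 132.48 → 132

rgb(46, 78, 132)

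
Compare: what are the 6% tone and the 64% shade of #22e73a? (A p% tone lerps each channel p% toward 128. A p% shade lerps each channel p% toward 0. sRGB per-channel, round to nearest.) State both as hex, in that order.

#28e13e, #0c5315

#22e73a is rgb(34, 231, 58).
6% tone:
  R: 34 + 0.06×(128−34) = 34 + 5.64 = 39.64 → 40
  G: 231 + 0.06×(128−231) = 231 − 6.18 = 224.82 → 225
  B: 58 + 0.06×(128−58) = 58 + 4.2 = 62.2 → 62
  → #28e13e
64% shade:
  R: 34 − 21.76 = 12.24 → 12
  G: 231 − 147.84 = 83.16 → 83
  B: 58 + 0.64×(0−58) = 58 − 37.12 = 20.88 → 21
  → #0c5315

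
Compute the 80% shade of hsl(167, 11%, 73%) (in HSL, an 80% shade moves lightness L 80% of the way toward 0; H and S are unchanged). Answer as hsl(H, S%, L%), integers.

hsl(167, 11%, 15%)

L moves 80% from 73 toward 0: 73 − 58.4 = 14.6 → 15.
H and S are unchanged.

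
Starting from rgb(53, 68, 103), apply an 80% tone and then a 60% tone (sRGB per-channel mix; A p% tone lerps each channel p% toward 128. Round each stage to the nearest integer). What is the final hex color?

Lerp each channel 80% toward 128:
  R: 53 + 60 = 113 → 113
  G: 68 + 0.8×(128−68) = 68 + 48 = 116 → 116
  B: 103 + 0.8×(128−103) = 103 + 20 = 123 → 123
After the tone: rgb(113, 116, 123) = #71747b.
Per channel, c → c + 0.6(128 − c):
  R: 113 + 0.6×(128−113) = 113 + 9 = 122 → 122
  G: 116 + 0.6×(128−116) = 116 + 7.2 = 123.2 → 123
  B: 123 + 0.6×(128−123) = 123 + 3 = 126 → 126
rgb(122, 123, 126) = #7a7b7e.

#7a7b7e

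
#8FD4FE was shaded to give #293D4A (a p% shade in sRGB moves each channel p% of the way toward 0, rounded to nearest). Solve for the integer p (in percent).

71%

#8FD4FE is rgb(143, 212, 254); #293D4A is rgb(41, 61, 74).
On the B channel (widest range): 74 ≈ 254 + (p/100)(0 − 254), so p ≈ 100×(74 − 254)/(0 − 254) = -18000/-254 = 70.87.
p = 71 reproduces all three channels after rounding.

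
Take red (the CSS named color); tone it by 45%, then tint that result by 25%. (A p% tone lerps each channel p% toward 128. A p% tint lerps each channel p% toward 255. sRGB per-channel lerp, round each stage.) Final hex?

CSS red is rgb(255, 0, 0).
Lerp each channel 45% toward 128:
  R: 255 + 0.45×(128−255) = 255 − 57.15 = 197.85 → 198
  G: 0 + 0.45×(128−0) = 0 + 57.6 = 57.6 → 58
  B: 0 + 57.6 = 57.6 → 58
After the tone: rgb(198, 58, 58) = #c63a3a.
Per channel, c → c + 0.25(255 − c):
  R: 198 + 14.25 = 212.25 → 212
  G: 58 + 49.25 = 107.25 → 107
  B: 58 + 49.25 = 107.25 → 107
rgb(212, 107, 107) = #d46b6b.

#d46b6b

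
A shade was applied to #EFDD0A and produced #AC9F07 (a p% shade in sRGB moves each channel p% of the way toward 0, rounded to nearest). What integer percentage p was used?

28%

#EFDD0A is rgb(239, 221, 10); #AC9F07 is rgb(172, 159, 7).
On the R channel (widest range): 172 ≈ 239 + (p/100)(0 − 239), so p ≈ 100×(172 − 239)/(0 − 239) = -6700/-239 = 28.03.
p = 28 reproduces all three channels after rounding.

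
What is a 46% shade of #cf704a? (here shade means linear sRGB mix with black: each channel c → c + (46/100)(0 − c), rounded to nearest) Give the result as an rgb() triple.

#cf704a is rgb(207, 112, 74).
Lerp each channel 46% toward 0:
  R: 207 − 95.22 = 111.78 → 112
  G: 112 + 0.46×(0−112) = 112 − 51.52 = 60.48 → 60
  B: 74 + 0.46×(0−74) = 74 − 34.04 = 39.96 → 40

rgb(112, 60, 40)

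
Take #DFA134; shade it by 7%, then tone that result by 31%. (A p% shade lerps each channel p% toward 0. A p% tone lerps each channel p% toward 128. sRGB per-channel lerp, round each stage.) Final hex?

#B78F49

#DFA134 is rgb(223, 161, 52).
A 7% shade moves each channel 7% toward 0:
  R: 223 + 0.07×(0−223) = 223 − 15.61 = 207.39 → 207
  G: 161 − 11.27 = 149.73 → 150
  B: 52 − 3.64 = 48.36 → 48
After the shade: rgb(207, 150, 48) = #CF9630.
Lerp each channel 31% toward 128:
  R: 207 − 24.49 = 182.51 → 183
  G: 150 + 0.31×(128−150) = 150 − 6.82 = 143.18 → 143
  B: 48 + 0.31×(128−48) = 48 + 24.8 = 72.8 → 73
rgb(183, 143, 73) = #B78F49.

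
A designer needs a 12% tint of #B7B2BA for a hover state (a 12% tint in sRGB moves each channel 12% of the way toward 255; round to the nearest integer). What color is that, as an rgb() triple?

#B7B2BA is rgb(183, 178, 186).
Lerp each channel 12% toward 255:
  R: 183 + 0.12×(255−183) = 183 + 8.64 = 191.64 → 192
  G: 178 + 0.12×(255−178) = 178 + 9.24 = 187.24 → 187
  B: 186 + 0.12×(255−186) = 186 + 8.28 = 194.28 → 194

rgb(192, 187, 194)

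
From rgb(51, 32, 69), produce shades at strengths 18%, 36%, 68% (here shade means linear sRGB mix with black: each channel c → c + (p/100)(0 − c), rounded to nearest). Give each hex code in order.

18%: (51 − 9.18 = 41.82→42, 32 − 5.76 = 26.24→26, 69 − 12.42 = 56.58→57) → #2A1A39
36%: (51 − 18.36 = 32.64→33, 32 − 11.52 = 20.48→20, 69 − 24.84 = 44.16→44) → #21142C
68%: (51 − 34.68 = 16.32→16, 32 − 21.76 = 10.24→10, 69 − 46.92 = 22.08→22) → #100A16

#2A1A39, #21142C, #100A16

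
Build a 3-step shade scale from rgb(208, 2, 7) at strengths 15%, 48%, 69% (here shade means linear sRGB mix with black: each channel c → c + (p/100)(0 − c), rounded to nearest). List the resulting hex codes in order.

#b10206, #6c0104, #400102

15%: (208 − 31.2 = 176.8→177, 2→2, 7 − 1.05 = 5.95→6) → #b10206
48%: (208 − 99.84 = 108.16→108, 2 − 0.96 = 1.04→1, 7 − 3.36 = 3.64→4) → #6c0104
69%: (208 − 143.52 = 64.48→64, 2 − 1.38 = 0.62→1, 7 − 4.83 = 2.17→2) → #400102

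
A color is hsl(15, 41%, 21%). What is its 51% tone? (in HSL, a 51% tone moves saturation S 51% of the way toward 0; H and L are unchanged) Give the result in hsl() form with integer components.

S moves 51% from 41 toward 0: 41 − 20.91 = 20.09 → 20.
H and L are unchanged.

hsl(15, 20%, 21%)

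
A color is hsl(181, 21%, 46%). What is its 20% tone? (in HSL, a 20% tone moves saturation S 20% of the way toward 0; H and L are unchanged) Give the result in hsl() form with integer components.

S moves 20% from 21 toward 0: 21 − 4.2 = 16.8 → 17.
H and L are unchanged.

hsl(181, 17%, 46%)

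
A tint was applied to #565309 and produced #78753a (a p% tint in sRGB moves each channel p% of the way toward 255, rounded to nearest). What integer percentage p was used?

20%

#565309 is rgb(86, 83, 9); #78753a is rgb(120, 117, 58).
On the B channel (widest range): 58 ≈ 9 + (p/100)(255 − 9), so p ≈ 100×(58 − 9)/(255 − 9) = 4900/246 = 19.92.
p = 20 reproduces all three channels after rounding.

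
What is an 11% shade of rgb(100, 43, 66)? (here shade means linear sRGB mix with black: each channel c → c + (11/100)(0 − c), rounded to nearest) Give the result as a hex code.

#59263B

Lerp each channel 11% toward 0:
  R: 100 + 0.11×(0−100) = 100 − 11 = 89 → 89
  G: 43 + 0.11×(0−43) = 43 − 4.73 = 38.27 → 38
  B: 66 + 0.11×(0−66) = 66 − 7.26 = 58.74 → 59
rgb(89, 38, 59) = #59263B.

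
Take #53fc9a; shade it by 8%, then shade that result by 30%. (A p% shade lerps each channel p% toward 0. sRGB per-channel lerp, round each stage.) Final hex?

#35a263

#53fc9a is rgb(83, 252, 154).
An 8% shade moves each channel 8% toward 0:
  R: 83 − 6.64 = 76.36 → 76
  G: 252 + 0.08×(0−252) = 252 − 20.16 = 231.84 → 232
  B: 154 + 0.08×(0−154) = 154 − 12.32 = 141.68 → 142
After the shade: rgb(76, 232, 142) = #4ce88e.
A 30% shade moves each channel 30% toward 0:
  R: 76 − 22.8 = 53.2 → 53
  G: 232 − 69.6 = 162.4 → 162
  B: 142 − 42.6 = 99.4 → 99
rgb(53, 162, 99) = #35a263.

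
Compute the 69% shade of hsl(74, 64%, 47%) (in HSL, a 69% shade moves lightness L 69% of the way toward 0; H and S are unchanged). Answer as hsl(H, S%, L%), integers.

L moves 69% from 47 toward 0: 47 − 32.43 = 14.57 → 15.
H and S are unchanged.

hsl(74, 64%, 15%)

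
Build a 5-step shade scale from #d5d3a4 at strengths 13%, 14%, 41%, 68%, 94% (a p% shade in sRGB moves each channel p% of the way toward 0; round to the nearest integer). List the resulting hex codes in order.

#b9b88f, #b7b58d, #7e7c61, #444434, #0d0d0a

#d5d3a4 is rgb(213, 211, 164).
13%: (213 − 27.69 = 185.31→185, 211 − 27.43 = 183.57→184, 164 − 21.32 = 142.68→143) → #b9b88f
14%: (213 − 29.82 = 183.18→183, 211 − 29.54 = 181.46→181, 164 − 22.96 = 141.04→141) → #b7b58d
41%: (213 − 87.33 = 125.67→126, 211 − 86.51 = 124.49→124, 164 − 67.24 = 96.76→97) → #7e7c61
68%: (213 − 144.84 = 68.16→68, 211 − 143.48 = 67.52→68, 164 − 111.52 = 52.48→52) → #444434
94%: (213 − 200.22 = 12.78→13, 211 − 198.34 = 12.66→13, 164 − 154.16 = 9.84→10) → #0d0d0a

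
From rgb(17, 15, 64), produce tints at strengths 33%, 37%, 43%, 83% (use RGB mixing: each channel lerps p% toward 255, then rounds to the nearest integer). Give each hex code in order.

33%: (17 + 78.54 = 95.54→96, 15 + 79.2 = 94.2→94, 64 + 63.03 = 127.03→127) → #605E7F
37%: (17 + 88.06 = 105.06→105, 15 + 88.8 = 103.8→104, 64 + 70.67 = 134.67→135) → #696887
43%: (17 + 102.34 = 119.34→119, 15 + 103.2 = 118.2→118, 64 + 82.13 = 146.13→146) → #777692
83%: (17 + 197.54 = 214.54→215, 15 + 199.2 = 214.2→214, 64 + 158.53 = 222.53→223) → #D7D6DF

#605E7F, #696887, #777692, #D7D6DF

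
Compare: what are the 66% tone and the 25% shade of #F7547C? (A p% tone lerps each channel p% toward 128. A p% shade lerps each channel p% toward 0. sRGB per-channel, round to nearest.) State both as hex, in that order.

#A8717F, #B93F5D

#F7547C is rgb(247, 84, 124).
66% tone:
  R: 247 − 78.54 = 168.46 → 168
  G: 84 + 29.04 = 113.04 → 113
  B: 124 + 2.64 = 126.64 → 127
  → #A8717F
25% shade:
  R: 247 − 61.75 = 185.25 → 185
  G: 84 + 0.25×(0−84) = 84 − 21 = 63 → 63
  B: 124 + 0.25×(0−124) = 124 − 31 = 93 → 93
  → #B93F5D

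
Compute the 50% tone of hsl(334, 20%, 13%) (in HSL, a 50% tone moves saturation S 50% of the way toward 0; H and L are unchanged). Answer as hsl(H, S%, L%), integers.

hsl(334, 10%, 13%)

S moves 50% from 20 toward 0: 20 − 10 = 10 → 10.
H and L are unchanged.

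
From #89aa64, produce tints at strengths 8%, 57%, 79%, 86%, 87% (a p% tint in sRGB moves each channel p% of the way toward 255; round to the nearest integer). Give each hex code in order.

#92b170, #ccdabc, #e6edde, #eef3e9, #f0f4eb

#89aa64 is rgb(137, 170, 100).
8%: (137 + 9.44 = 146.44→146, 170 + 6.8 = 176.8→177, 100 + 12.4 = 112.4→112) → #92b170
57%: (137 + 67.26 = 204.26→204, 170 + 48.45 = 218.45→218, 100 + 88.35 = 188.35→188) → #ccdabc
79%: (137 + 93.22 = 230.22→230, 170 + 67.15 = 237.15→237, 100 + 122.45 = 222.45→222) → #e6edde
86%: (137 + 101.48 = 238.48→238, 170 + 73.1 = 243.1→243, 100 + 133.3 = 233.3→233) → #eef3e9
87%: (137 + 102.66 = 239.66→240, 170 + 73.95 = 243.95→244, 100 + 134.85 = 234.85→235) → #f0f4eb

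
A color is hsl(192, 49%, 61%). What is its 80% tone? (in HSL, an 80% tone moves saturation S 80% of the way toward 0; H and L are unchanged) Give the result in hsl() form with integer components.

hsl(192, 10%, 61%)

S moves 80% from 49 toward 0: 49 − 39.2 = 9.8 → 10.
H and L are unchanged.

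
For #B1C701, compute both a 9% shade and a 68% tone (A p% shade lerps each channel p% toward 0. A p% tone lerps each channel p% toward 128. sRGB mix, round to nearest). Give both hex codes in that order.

#B1C701 is rgb(177, 199, 1).
9% shade:
  R: 177 + 0.09×(0−177) = 177 − 15.93 = 161.07 → 161
  G: 199 − 17.91 = 181.09 → 181
  B: 1 + 0.09×(0−1) = 1 − 0.09 = 0.91 → 1
  → #A1B501
68% tone:
  R: 177 + 0.68×(128−177) = 177 − 33.32 = 143.68 → 144
  G: 199 + 0.68×(128−199) = 199 − 48.28 = 150.72 → 151
  B: 1 + 86.36 = 87.36 → 87
  → #909757

#A1B501, #909757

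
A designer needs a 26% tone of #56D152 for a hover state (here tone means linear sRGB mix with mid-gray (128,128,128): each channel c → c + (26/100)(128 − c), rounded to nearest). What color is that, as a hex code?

#56D152 is rgb(86, 209, 82).
A 26% tone moves each channel 26% toward 128:
  R: 86 + 10.92 = 96.92 → 97
  G: 209 − 21.06 = 187.94 → 188
  B: 82 + 0.26×(128−82) = 82 + 11.96 = 93.96 → 94
rgb(97, 188, 94) = #61BC5E.

#61BC5E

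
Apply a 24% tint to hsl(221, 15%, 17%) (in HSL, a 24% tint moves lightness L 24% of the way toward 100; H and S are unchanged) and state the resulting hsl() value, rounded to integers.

hsl(221, 15%, 37%)

L moves 24% from 17 toward 100: 17 + 19.92 = 36.92 → 37.
H and S are unchanged.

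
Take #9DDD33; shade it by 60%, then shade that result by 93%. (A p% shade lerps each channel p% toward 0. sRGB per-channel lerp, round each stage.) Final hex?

#040601

#9DDD33 is rgb(157, 221, 51).
A 60% shade moves each channel 60% toward 0:
  R: 157 + 0.6×(0−157) = 157 − 94.2 = 62.8 → 63
  G: 221 − 132.6 = 88.4 → 88
  B: 51 + 0.6×(0−51) = 51 − 30.6 = 20.4 → 20
After the shade: rgb(63, 88, 20) = #3F5814.
Per channel, c → c + 0.93(0 − c):
  R: 63 − 58.59 = 4.41 → 4
  G: 88 + 0.93×(0−88) = 88 − 81.84 = 6.16 → 6
  B: 20 + 0.93×(0−20) = 20 − 18.6 = 1.4 → 1
rgb(4, 6, 1) = #040601.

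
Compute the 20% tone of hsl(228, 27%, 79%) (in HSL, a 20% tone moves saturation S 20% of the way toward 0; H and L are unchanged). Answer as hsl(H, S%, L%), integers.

S moves 20% from 27 toward 0: 27 − 5.4 = 21.6 → 22.
H and L are unchanged.

hsl(228, 22%, 79%)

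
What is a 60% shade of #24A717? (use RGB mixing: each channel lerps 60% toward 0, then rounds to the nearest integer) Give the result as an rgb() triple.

rgb(14, 67, 9)

#24A717 is rgb(36, 167, 23).
Per channel, c → c + 0.6(0 − c):
  R: 36 + 0.6×(0−36) = 36 − 21.6 = 14.4 → 14
  G: 167 + 0.6×(0−167) = 167 − 100.2 = 66.8 → 67
  B: 23 + 0.6×(0−23) = 23 − 13.8 = 9.2 → 9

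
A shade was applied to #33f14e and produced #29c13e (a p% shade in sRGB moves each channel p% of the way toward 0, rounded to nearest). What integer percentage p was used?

20%

#33f14e is rgb(51, 241, 78); #29c13e is rgb(41, 193, 62).
On the G channel (widest range): 193 ≈ 241 + (p/100)(0 − 241), so p ≈ 100×(193 − 241)/(0 − 241) = -4800/-241 = 19.92.
p = 20 reproduces all three channels after rounding.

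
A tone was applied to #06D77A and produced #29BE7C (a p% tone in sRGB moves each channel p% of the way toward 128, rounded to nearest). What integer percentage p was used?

#06D77A is rgb(6, 215, 122); #29BE7C is rgb(41, 190, 124).
On the R channel (widest range): 41 ≈ 6 + (p/100)(128 − 6), so p ≈ 100×(41 − 6)/(128 − 6) = 3500/122 = 28.69.
p = 29 reproduces all three channels after rounding.

29%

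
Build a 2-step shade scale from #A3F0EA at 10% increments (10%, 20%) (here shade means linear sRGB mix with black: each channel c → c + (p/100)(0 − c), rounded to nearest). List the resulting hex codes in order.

#93D8D3, #82C0BB

#A3F0EA is rgb(163, 240, 234).
10%: (163 − 16.3 = 146.7→147, 240 − 24 = 216→216, 234 − 23.4 = 210.6→211) → #93D8D3
20%: (163 − 32.6 = 130.4→130, 240 − 48 = 192→192, 234 − 46.8 = 187.2→187) → #82C0BB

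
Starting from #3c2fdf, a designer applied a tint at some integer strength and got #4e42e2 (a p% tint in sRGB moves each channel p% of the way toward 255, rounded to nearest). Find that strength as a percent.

#3c2fdf is rgb(60, 47, 223); #4e42e2 is rgb(78, 66, 226).
On the G channel (widest range): 66 ≈ 47 + (p/100)(255 − 47), so p ≈ 100×(66 − 47)/(255 − 47) = 1900/208 = 9.13.
p = 9 reproduces all three channels after rounding.

9%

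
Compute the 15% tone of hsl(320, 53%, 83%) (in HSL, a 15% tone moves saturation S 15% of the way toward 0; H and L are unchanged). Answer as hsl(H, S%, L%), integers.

S moves 15% from 53 toward 0: 53 − 7.95 = 45.05 → 45.
H and L are unchanged.

hsl(320, 45%, 83%)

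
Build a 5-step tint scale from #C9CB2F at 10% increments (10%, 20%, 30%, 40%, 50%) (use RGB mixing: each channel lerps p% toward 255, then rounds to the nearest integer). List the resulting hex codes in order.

#CED044, #D4D559, #D9DB6D, #DFE082, #E4E597

#C9CB2F is rgb(201, 203, 47).
10%: (201 + 5.4 = 206.4→206, 203 + 5.2 = 208.2→208, 47 + 20.8 = 67.8→68) → #CED044
20%: (201 + 10.8 = 211.8→212, 203 + 10.4 = 213.4→213, 47 + 41.6 = 88.6→89) → #D4D559
30%: (201 + 16.2 = 217.2→217, 203 + 15.6 = 218.6→219, 47 + 62.4 = 109.4→109) → #D9DB6D
40%: (201 + 21.6 = 222.6→223, 203 + 20.8 = 223.8→224, 47 + 83.2 = 130.2→130) → #DFE082
50%: (201 + 27 = 228→228, 203 + 26 = 229→229, 47 + 104 = 151→151) → #E4E597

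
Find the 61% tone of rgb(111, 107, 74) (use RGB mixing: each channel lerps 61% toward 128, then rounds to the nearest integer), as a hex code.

A 61% tone moves each channel 61% toward 128:
  R: 111 + 0.61×(128−111) = 111 + 10.37 = 121.37 → 121
  G: 107 + 0.61×(128−107) = 107 + 12.81 = 119.81 → 120
  B: 74 + 32.94 = 106.94 → 107
rgb(121, 120, 107) = #79786b.

#79786b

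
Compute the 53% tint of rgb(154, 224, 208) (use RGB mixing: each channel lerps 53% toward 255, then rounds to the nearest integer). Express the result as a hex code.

Per channel, c → c + 0.53(255 − c):
  R: 154 + 0.53×(255−154) = 154 + 53.53 = 207.53 → 208
  G: 224 + 0.53×(255−224) = 224 + 16.43 = 240.43 → 240
  B: 208 + 24.91 = 232.91 → 233
rgb(208, 240, 233) = #D0F0E9.

#D0F0E9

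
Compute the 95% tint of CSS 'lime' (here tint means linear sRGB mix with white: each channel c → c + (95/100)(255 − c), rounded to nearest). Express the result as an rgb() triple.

rgb(242, 255, 242)

CSS lime is rgb(0, 255, 0).
A 95% tint moves each channel 95% toward 255:
  R: 0 + 242.25 = 242.25 → 242
  G: 255 + 0 = 255 → 255
  B: 0 + 0.95×(255−0) = 0 + 242.25 = 242.25 → 242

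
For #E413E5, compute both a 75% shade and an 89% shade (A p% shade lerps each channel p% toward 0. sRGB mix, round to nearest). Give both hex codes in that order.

#E413E5 is rgb(228, 19, 229).
75% shade:
  R: 228 − 171 = 57 → 57
  G: 19 + 0.75×(0−19) = 19 − 14.25 = 4.75 → 5
  B: 229 + 0.75×(0−229) = 229 − 171.75 = 57.25 → 57
  → #390539
89% shade:
  R: 228 + 0.89×(0−228) = 228 − 202.92 = 25.08 → 25
  G: 19 + 0.89×(0−19) = 19 − 16.91 = 2.09 → 2
  B: 229 + 0.89×(0−229) = 229 − 203.81 = 25.19 → 25
  → #190219

#390539, #190219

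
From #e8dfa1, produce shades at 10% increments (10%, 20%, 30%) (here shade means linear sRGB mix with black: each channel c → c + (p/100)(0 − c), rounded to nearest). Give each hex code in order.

#d1c991, #bab281, #a29c71

#e8dfa1 is rgb(232, 223, 161).
10%: (232 − 23.2 = 208.8→209, 223 − 22.3 = 200.7→201, 161 − 16.1 = 144.9→145) → #d1c991
20%: (232 − 46.4 = 185.6→186, 223 − 44.6 = 178.4→178, 161 − 32.2 = 128.8→129) → #bab281
30%: (232 − 69.6 = 162.4→162, 223 − 66.9 = 156.1→156, 161 − 48.3 = 112.7→113) → #a29c71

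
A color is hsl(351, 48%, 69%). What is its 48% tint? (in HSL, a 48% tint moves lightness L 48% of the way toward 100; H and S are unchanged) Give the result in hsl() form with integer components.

hsl(351, 48%, 84%)

L moves 48% from 69 toward 100: 69 + 14.88 = 83.88 → 84.
H and S are unchanged.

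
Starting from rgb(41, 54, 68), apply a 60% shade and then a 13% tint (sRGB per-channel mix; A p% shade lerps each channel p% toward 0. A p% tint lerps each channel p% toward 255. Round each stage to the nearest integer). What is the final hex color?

A 60% shade moves each channel 60% toward 0:
  R: 41 + 0.6×(0−41) = 41 − 24.6 = 16.4 → 16
  G: 54 − 32.4 = 21.6 → 22
  B: 68 + 0.6×(0−68) = 68 − 40.8 = 27.2 → 27
After the shade: rgb(16, 22, 27) = #10161B.
A 13% tint moves each channel 13% toward 255:
  R: 16 + 31.07 = 47.07 → 47
  G: 22 + 0.13×(255−22) = 22 + 30.29 = 52.29 → 52
  B: 27 + 29.64 = 56.64 → 57
rgb(47, 52, 57) = #2F3439.

#2F3439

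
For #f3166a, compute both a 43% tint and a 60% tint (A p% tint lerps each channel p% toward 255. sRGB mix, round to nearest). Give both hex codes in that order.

#f87aaa, #faa2c3

#f3166a is rgb(243, 22, 106).
43% tint:
  R: 243 + 5.16 = 248.16 → 248
  G: 22 + 0.43×(255−22) = 22 + 100.19 = 122.19 → 122
  B: 106 + 0.43×(255−106) = 106 + 64.07 = 170.07 → 170
  → #f87aaa
60% tint:
  R: 243 + 0.6×(255−243) = 243 + 7.2 = 250.2 → 250
  G: 22 + 0.6×(255−22) = 22 + 139.8 = 161.8 → 162
  B: 106 + 89.4 = 195.4 → 195
  → #faa2c3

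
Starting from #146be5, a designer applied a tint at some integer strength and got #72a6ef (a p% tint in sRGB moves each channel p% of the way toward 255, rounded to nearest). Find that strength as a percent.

#146be5 is rgb(20, 107, 229); #72a6ef is rgb(114, 166, 239).
On the R channel (widest range): 114 ≈ 20 + (p/100)(255 − 20), so p ≈ 100×(114 − 20)/(255 − 20) = 9400/235 = 40.00.
p = 40 reproduces all three channels after rounding.

40%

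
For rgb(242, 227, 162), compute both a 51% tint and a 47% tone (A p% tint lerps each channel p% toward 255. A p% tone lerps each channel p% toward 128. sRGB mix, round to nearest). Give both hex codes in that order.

51% tint:
  R: 242 + 0.51×(255−242) = 242 + 6.63 = 248.63 → 249
  G: 227 + 14.28 = 241.28 → 241
  B: 162 + 47.43 = 209.43 → 209
  → #F9F1D1
47% tone:
  R: 242 + 0.47×(128−242) = 242 − 53.58 = 188.42 → 188
  G: 227 + 0.47×(128−227) = 227 − 46.53 = 180.47 → 180
  B: 162 − 15.98 = 146.02 → 146
  → #BCB492

#F9F1D1, #BCB492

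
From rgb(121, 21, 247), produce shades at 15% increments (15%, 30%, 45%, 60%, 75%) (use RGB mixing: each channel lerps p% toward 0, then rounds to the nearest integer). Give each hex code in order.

15%: (121 − 18.15 = 102.85→103, 21 − 3.15 = 17.85→18, 247 − 37.05 = 209.95→210) → #6712d2
30%: (121 − 36.3 = 84.7→85, 21 − 6.3 = 14.7→15, 247 − 74.1 = 172.9→173) → #550fad
45%: (121 − 54.45 = 66.55→67, 21 − 9.45 = 11.55→12, 247 − 111.15 = 135.85→136) → #430c88
60%: (121 − 72.6 = 48.4→48, 21 − 12.6 = 8.4→8, 247 − 148.2 = 98.8→99) → #300863
75%: (121 − 90.75 = 30.25→30, 21 − 15.75 = 5.25→5, 247 − 185.25 = 61.75→62) → #1e053e

#6712d2, #550fad, #430c88, #300863, #1e053e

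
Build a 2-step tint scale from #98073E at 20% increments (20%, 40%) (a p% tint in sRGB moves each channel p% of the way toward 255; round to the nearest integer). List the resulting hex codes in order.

#98073E is rgb(152, 7, 62).
20%: (152 + 20.6 = 172.6→173, 7 + 49.6 = 56.6→57, 62 + 38.6 = 100.6→101) → #AD3965
40%: (152 + 41.2 = 193.2→193, 7 + 99.2 = 106.2→106, 62 + 77.2 = 139.2→139) → #C16A8B

#AD3965, #C16A8B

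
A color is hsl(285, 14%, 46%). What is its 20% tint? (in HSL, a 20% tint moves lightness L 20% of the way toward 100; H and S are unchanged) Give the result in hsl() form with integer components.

L moves 20% from 46 toward 100: 46 + 10.8 = 56.8 → 57.
H and S are unchanged.

hsl(285, 14%, 57%)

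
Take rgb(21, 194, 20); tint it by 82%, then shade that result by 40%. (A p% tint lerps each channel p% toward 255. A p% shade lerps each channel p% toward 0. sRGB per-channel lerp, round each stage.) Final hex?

#809280

Lerp each channel 82% toward 255:
  R: 21 + 0.82×(255−21) = 21 + 191.88 = 212.88 → 213
  G: 194 + 50.02 = 244.02 → 244
  B: 20 + 192.7 = 212.7 → 213
After the tint: rgb(213, 244, 213) = #D5F4D5.
A 40% shade moves each channel 40% toward 0:
  R: 213 + 0.4×(0−213) = 213 − 85.2 = 127.8 → 128
  G: 244 − 97.6 = 146.4 → 146
  B: 213 + 0.4×(0−213) = 213 − 85.2 = 127.8 → 128
rgb(128, 146, 128) = #809280.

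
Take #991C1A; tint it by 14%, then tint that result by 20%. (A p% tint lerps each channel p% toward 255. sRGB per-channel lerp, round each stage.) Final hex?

#B96361

#991C1A is rgb(153, 28, 26).
Lerp each channel 14% toward 255:
  R: 153 + 0.14×(255−153) = 153 + 14.28 = 167.28 → 167
  G: 28 + 31.78 = 59.78 → 60
  B: 26 + 0.14×(255−26) = 26 + 32.06 = 58.06 → 58
After the tint: rgb(167, 60, 58) = #A73C3A.
Lerp each channel 20% toward 255:
  R: 167 + 0.2×(255−167) = 167 + 17.6 = 184.6 → 185
  G: 60 + 39 = 99 → 99
  B: 58 + 0.2×(255−58) = 58 + 39.4 = 97.4 → 97
rgb(185, 99, 97) = #B96361.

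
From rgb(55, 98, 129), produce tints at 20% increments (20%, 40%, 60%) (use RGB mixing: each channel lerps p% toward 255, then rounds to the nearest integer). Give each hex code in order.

20%: (55 + 40 = 95→95, 98 + 31.4 = 129.4→129, 129 + 25.2 = 154.2→154) → #5F819A
40%: (55 + 80 = 135→135, 98 + 62.8 = 160.8→161, 129 + 50.4 = 179.4→179) → #87A1B3
60%: (55 + 120 = 175→175, 98 + 94.2 = 192.2→192, 129 + 75.6 = 204.6→205) → #AFC0CD

#5F819A, #87A1B3, #AFC0CD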